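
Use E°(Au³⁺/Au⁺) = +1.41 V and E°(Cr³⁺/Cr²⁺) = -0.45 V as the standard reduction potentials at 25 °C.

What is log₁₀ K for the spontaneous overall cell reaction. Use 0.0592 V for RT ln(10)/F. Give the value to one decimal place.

62.8

Cathode: Au³⁺/Au⁺; anode: Cr³⁺/Cr²⁺. E°cell = +1.86 V, n = 2.
log K = nE°cell / 0.0592 = (2)(+1.86) / 0.0592 = 62.8.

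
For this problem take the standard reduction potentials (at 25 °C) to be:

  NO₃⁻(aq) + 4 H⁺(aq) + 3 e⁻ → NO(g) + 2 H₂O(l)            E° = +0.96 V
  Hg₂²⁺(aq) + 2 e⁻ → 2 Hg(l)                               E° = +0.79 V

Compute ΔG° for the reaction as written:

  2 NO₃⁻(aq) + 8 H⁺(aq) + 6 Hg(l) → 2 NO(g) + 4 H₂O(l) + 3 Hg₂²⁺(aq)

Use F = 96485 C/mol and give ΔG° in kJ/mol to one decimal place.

As written, NO₃⁻/NO is reduced (cathode) and Hg₂²⁺/Hg is oxidised (anode), so E°cell = (+0.96) − (+0.79) = +0.17 V.
Balancing electrons gives n = 6.
ΔG° = −nFE° = −(6)(96485)(+0.17) = -98,415 J = -98.4 kJ/mol.

-98.4 kJ/mol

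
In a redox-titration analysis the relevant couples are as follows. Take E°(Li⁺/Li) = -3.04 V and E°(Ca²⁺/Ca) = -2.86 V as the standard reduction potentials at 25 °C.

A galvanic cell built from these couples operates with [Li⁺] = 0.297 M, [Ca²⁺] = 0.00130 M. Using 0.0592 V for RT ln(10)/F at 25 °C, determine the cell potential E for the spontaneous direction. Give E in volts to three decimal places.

+0.126 V

Ca²⁺/Ca is the cathode (higher E°), Li⁺/Li the anode: E°cell = -2.86 − (-3.04) = +0.18 V, n = 2.
Overall: Ca²⁺(aq) + 2 Li(s) → Ca(s) + 2 Li⁺(aq)
Q = [Li⁺]^2 / ([Ca²⁺]); log Q = 1.832.
E = E° − (0.0592/n) log Q = +0.18 − (0.0592/2)(1.832) = +0.126 V.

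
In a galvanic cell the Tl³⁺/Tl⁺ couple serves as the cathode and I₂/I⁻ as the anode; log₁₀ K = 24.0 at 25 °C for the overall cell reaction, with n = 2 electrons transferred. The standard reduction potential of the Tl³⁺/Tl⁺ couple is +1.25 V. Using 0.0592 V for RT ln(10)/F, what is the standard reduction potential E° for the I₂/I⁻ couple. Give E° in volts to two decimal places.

E°cell = (0.0592/n)·log K = (0.0592/2)(24.0) = +0.710 V.
Since Tl³⁺/Tl⁺ is the cathode and I₂/I⁻ the anode, E°cell = E°(Tl³⁺/Tl⁺) − E°(I₂/I⁻).
So E°(I₂/I⁻) = E°(Tl³⁺/Tl⁺) − E°cell = (+1.25) − (+0.710) = +0.54 V.

+0.54 V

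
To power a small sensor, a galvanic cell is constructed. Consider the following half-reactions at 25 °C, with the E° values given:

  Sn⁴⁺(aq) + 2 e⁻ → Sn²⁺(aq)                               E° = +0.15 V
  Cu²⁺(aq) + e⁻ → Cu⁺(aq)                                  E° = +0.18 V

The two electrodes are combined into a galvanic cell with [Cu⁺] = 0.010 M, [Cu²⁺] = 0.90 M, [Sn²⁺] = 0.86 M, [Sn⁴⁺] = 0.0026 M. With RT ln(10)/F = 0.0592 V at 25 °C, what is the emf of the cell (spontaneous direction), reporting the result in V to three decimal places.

+0.220 V

Cu²⁺/Cu⁺ is the cathode (higher E°), Sn⁴⁺/Sn²⁺ the anode: E°cell = +0.18 − (+0.15) = +0.03 V, n = 2.
Overall: 2 Cu²⁺(aq) + Sn²⁺(aq) → 2 Cu⁺(aq) + Sn⁴⁺(aq)
Q = [Cu⁺]^2·[Sn⁴⁺] / ([Cu²⁺]^2·[Sn²⁺]); log Q = -6.428.
E = E° − (0.0592/n) log Q = +0.03 − (0.0592/2)(-6.428) = +0.220 V.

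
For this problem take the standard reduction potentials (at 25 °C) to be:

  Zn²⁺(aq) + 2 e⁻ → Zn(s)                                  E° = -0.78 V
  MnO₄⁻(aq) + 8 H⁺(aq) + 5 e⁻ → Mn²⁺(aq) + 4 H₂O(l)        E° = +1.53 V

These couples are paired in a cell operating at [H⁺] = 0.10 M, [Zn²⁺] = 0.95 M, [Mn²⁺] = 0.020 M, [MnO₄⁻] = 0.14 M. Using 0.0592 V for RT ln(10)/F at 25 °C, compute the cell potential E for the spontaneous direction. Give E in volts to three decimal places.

MnO₄⁻/Mn²⁺ is the cathode (higher E°), Zn²⁺/Zn the anode: E°cell = +1.53 − (-0.78) = +2.31 V, n = 10.
Overall: 2 MnO₄⁻(aq) + 16 H⁺(aq) + 5 Zn(s) → 2 Mn²⁺(aq) + 8 H₂O(l) + 5 Zn²⁺(aq)
Q = [Mn²⁺]^2·[Zn²⁺]^5 / ([MnO₄⁻]^2·[H⁺]^16); log Q = 14.198.
E = E° − (0.0592/n) log Q = +2.31 − (0.0592/10)(14.198) = +2.226 V.

+2.226 V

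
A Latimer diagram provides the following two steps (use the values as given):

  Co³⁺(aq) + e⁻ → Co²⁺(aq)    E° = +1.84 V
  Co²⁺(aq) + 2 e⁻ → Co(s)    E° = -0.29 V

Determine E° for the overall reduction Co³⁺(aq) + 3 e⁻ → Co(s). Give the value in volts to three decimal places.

+0.420 V

Standard free energies of sequential steps add: ΔG°₃ = ΔG°₁ + ΔG°₂, so n₃E°₃ = n₁E°₁ + n₂E°₂.
E°₃ = (1×+1.84 + 2×-0.29) / 3 = (+1.260) / 3 = +0.420 V.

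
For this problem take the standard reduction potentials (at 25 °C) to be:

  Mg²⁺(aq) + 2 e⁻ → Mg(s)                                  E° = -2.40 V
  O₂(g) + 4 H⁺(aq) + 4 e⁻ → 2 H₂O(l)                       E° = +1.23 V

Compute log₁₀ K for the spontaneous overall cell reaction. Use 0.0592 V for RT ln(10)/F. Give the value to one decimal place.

245.3

Cathode: O₂/H₂O; anode: Mg²⁺/Mg. E°cell = +3.63 V, n = 4.
log K = nE°cell / 0.0592 = (4)(+3.63) / 0.0592 = 245.3.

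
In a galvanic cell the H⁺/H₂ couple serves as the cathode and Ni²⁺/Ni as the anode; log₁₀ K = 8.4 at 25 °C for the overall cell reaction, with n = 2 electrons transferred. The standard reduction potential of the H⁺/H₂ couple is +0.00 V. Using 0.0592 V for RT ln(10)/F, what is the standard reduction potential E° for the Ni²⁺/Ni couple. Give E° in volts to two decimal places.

E°cell = (0.0592/n)·log K = (0.0592/2)(8.4) = +0.249 V.
Since H⁺/H₂ is the cathode and Ni²⁺/Ni the anode, E°cell = E°(H⁺/H₂) − E°(Ni²⁺/Ni).
So E°(Ni²⁺/Ni) = E°(H⁺/H₂) − E°cell = (+0.00) − (+0.249) = -0.25 V.

-0.25 V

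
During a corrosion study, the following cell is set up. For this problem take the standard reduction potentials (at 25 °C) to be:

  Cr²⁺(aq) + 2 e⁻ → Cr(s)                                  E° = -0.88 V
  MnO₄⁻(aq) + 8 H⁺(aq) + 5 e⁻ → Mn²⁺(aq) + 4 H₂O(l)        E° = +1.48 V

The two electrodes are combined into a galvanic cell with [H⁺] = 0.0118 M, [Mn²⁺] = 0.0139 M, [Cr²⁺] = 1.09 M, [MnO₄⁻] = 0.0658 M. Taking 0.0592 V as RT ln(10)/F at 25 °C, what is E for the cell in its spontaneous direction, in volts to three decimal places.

MnO₄⁻/Mn²⁺ is the cathode (higher E°), Cr²⁺/Cr the anode: E°cell = +1.48 − (-0.88) = +2.36 V, n = 10.
Overall: 2 MnO₄⁻(aq) + 16 H⁺(aq) + 5 Cr(s) → 2 Mn²⁺(aq) + 8 H₂O(l) + 5 Cr²⁺(aq)
Q = [Mn²⁺]^2·[Cr²⁺]^5 / ([MnO₄⁻]^2·[H⁺]^16); log Q = 29.687.
E = E° − (0.0592/n) log Q = +2.36 − (0.0592/10)(29.687) = +2.184 V.

+2.184 V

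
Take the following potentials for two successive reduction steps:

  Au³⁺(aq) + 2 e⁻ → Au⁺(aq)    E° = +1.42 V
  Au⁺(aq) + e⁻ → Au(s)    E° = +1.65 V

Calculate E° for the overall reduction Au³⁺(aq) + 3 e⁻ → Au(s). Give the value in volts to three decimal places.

+1.497 V

Adding the free-energy changes (−nFE°) of the two steps gives −n₃FE°₃ = −n₁FE°₁ − n₂FE°₂.
E°₃ = (2×+1.42 + 1×+1.65) / 3 = (+4.490) / 3 = +1.497 V.
Simply averaging or adding the two E° values would be wrong; the electron-weighted sum is required.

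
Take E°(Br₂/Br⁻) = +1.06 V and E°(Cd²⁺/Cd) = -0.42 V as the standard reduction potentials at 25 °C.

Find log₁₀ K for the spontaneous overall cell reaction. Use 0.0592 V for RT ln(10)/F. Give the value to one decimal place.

Cathode: Br₂/Br⁻; anode: Cd²⁺/Cd. E°cell = +1.48 V, n = 2.
log K = nE°cell / 0.0592 = (2)(+1.48) / 0.0592 = 50.0.

50.0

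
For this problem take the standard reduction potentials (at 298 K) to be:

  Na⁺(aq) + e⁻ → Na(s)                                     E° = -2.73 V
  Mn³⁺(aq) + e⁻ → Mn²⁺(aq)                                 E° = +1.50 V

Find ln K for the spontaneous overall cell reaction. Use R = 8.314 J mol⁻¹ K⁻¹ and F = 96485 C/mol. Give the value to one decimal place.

164.7

Cathode: Mn³⁺/Mn²⁺; anode: Na⁺/Na. E°cell = (+1.50) − (-2.73) = +4.23 V, with n = 1.
ΔG° = −nFE° = −RT ln K, so ln K = nFE°/(RT) = (1)(96485)(+4.23) / ((8.314)(298)) = 164.730.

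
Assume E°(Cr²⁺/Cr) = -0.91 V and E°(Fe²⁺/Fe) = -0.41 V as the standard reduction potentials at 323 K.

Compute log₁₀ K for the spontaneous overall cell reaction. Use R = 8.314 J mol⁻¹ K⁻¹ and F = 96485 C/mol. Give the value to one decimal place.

Cathode: Fe²⁺/Fe; anode: Cr²⁺/Cr. E°cell = (-0.41) − (-0.91) = +0.50 V, with n = 2.
ΔG° = −nFE° = −RT ln K, so ln K = nFE°/(RT) = (2)(96485)(+0.50) / ((8.314)(323)) = 35.929.
log₁₀ K = 35.929 / ln 10 = 15.6.

15.6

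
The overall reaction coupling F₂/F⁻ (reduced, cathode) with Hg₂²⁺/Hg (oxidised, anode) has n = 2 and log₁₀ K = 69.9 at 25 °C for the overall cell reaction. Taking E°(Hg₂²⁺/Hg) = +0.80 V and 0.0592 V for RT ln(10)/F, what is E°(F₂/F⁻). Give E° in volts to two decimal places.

+2.87 V

E°cell = (0.0592/n)·log K = (0.0592/2)(69.9) = +2.069 V.
Since F₂/F⁻ is the cathode and Hg₂²⁺/Hg the anode, E°cell = E°(F₂/F⁻) − E°(Hg₂²⁺/Hg).
So E°(F₂/F⁻) = E°cell + E°(Hg₂²⁺/Hg) = +2.069 + (+0.80) = +2.87 V.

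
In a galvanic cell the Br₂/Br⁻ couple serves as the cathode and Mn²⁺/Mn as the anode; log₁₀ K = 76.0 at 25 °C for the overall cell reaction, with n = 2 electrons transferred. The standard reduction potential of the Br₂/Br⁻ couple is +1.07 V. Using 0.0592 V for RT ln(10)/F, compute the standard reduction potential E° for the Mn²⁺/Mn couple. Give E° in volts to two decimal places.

-1.18 V

E°cell = (0.0592/n)·log K = (0.0592/2)(76.0) = +2.250 V.
Since Br₂/Br⁻ is the cathode and Mn²⁺/Mn the anode, E°cell = E°(Br₂/Br⁻) − E°(Mn²⁺/Mn).
So E°(Mn²⁺/Mn) = E°(Br₂/Br⁻) − E°cell = (+1.07) − (+2.250) = -1.18 V.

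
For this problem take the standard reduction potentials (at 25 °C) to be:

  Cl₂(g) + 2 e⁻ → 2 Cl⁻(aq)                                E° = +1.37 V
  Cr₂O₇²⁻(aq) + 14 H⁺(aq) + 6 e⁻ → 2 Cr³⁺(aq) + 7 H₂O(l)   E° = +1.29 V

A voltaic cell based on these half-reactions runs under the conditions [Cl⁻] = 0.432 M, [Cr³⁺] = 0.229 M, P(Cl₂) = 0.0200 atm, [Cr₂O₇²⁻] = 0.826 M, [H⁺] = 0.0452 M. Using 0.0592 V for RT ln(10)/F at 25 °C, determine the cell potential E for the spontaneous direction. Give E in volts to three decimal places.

Cl₂/Cl⁻ is the cathode (higher E°), Cr₂O₇²⁻/Cr³⁺ the anode: E°cell = +1.37 − (+1.29) = +0.08 V, n = 6.
Overall: 3 Cl₂(g) + 2 Cr³⁺(aq) + 7 H₂O(l) → 6 Cl⁻(aq) + Cr₂O₇²⁻(aq) + 14 H⁺(aq)
Q = [Cl⁻]^6·[Cr₂O₇²⁻]·[H⁺]^14 / (P(Cl₂)^3·[Cr³⁺]^2); log Q = -14.721.
E = E° − (0.0592/n) log Q = +0.08 − (0.0592/6)(-14.721) = +0.225 V.

+0.225 V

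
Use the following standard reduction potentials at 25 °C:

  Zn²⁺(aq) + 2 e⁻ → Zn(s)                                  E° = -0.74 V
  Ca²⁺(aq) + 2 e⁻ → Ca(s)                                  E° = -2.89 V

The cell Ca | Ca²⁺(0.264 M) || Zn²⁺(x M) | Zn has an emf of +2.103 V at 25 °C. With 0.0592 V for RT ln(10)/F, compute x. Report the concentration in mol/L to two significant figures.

0.0068 M

Zn²⁺/Zn is the cathode, Ca²⁺/Ca the anode: E°cell = +2.15 V, n = 2.
Overall reaction: Zn²⁺(aq) + Ca(s) → Zn(s) + Ca²⁺(aq); Q = [Ca²⁺]^1/[Zn²⁺]^1.
From E = E° − (0.0592/n) log Q: log Q = (E° − E)·n/0.0592 = (+2.15 − (+2.103))·2/0.0592 = 1.5878.
So 1·log[Zn²⁺] = 1·log(0.264) − log Q = -0.5784 − (1.5878) = -2.1662; [Zn²⁺] = 10^(-2.1662) ≈ 0.0068 M.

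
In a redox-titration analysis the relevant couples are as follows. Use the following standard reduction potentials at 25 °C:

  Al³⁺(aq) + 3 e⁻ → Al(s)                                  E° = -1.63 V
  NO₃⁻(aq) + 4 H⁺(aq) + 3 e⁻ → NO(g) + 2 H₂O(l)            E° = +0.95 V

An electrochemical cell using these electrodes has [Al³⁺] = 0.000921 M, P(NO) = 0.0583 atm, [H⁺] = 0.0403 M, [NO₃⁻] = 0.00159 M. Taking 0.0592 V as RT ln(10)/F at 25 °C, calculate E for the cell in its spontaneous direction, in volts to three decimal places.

+2.499 V

NO₃⁻/NO is the cathode (higher E°), Al³⁺/Al the anode: E°cell = +0.95 − (-1.63) = +2.58 V, n = 3.
Overall: NO₃⁻(aq) + 4 H⁺(aq) + Al(s) → NO(g) + 2 H₂O(l) + Al³⁺(aq)
Q = P(NO)·[Al³⁺] / ([NO₃⁻]·[H⁺]^4); log Q = 4.107.
E = E° − (0.0592/n) log Q = +2.58 − (0.0592/3)(4.107) = +2.499 V.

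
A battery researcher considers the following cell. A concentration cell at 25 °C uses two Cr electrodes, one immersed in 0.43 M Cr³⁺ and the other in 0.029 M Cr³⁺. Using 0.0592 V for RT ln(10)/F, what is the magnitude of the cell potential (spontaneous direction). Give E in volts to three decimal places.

+0.023 V

For a concentration cell E°cell = 0. The 0.43 M side is the cathode (reduction is favoured where [Cr³⁺] is higher).
With n = 3, E = −(0.0592/3) log([Cr³⁺]ₐₙ/[Cr³⁺]꜀ₐₜ) = −(0.0592/3) log(0.029/0.43) = −(0.0592/3)(-1.171) = +0.023 V.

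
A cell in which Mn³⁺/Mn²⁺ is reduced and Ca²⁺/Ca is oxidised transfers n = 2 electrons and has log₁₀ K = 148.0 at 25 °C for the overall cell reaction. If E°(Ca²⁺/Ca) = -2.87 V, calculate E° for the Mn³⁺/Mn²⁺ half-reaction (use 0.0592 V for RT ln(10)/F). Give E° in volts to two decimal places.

+1.51 V

E°cell = (0.0592/n)·log K = (0.0592/2)(148.0) = +4.381 V.
Since Mn³⁺/Mn²⁺ is the cathode and Ca²⁺/Ca the anode, E°cell = E°(Mn³⁺/Mn²⁺) − E°(Ca²⁺/Ca).
So E°(Mn³⁺/Mn²⁺) = E°cell + E°(Ca²⁺/Ca) = +4.381 + (-2.87) = +1.51 V.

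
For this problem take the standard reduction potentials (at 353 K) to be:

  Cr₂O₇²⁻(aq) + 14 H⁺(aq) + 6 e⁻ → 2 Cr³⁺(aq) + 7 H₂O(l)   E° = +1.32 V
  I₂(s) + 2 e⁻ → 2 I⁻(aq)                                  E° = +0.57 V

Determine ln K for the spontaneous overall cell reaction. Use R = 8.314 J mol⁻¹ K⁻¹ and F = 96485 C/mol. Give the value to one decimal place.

Cathode: Cr₂O₇²⁻/Cr³⁺; anode: I₂/I⁻. E°cell = (+1.32) − (+0.57) = +0.75 V, with n = 6.
ΔG° = −nFE° = −RT ln K, so ln K = nFE°/(RT) = (6)(96485)(+0.75) / ((8.314)(353)) = 147.941.

147.9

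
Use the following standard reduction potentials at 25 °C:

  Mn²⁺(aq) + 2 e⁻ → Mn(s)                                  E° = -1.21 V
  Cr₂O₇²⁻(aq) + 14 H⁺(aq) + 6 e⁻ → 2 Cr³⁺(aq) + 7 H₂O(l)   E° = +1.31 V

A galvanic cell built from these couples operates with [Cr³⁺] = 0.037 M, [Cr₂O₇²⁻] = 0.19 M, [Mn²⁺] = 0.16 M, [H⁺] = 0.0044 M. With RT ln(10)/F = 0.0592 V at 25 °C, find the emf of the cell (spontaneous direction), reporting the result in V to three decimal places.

Cr₂O₇²⁻/Cr³⁺ is the cathode (higher E°), Mn²⁺/Mn the anode: E°cell = +1.31 − (-1.21) = +2.52 V, n = 6.
Overall: Cr₂O₇²⁻(aq) + 14 H⁺(aq) + 3 Mn(s) → 2 Cr³⁺(aq) + 7 H₂O(l) + 3 Mn²⁺(aq)
Q = [Cr³⁺]^2·[Mn²⁺]^3 / ([Cr₂O₇²⁻]·[H⁺]^14); log Q = 28.462.
E = E° − (0.0592/n) log Q = +2.52 − (0.0592/6)(28.462) = +2.239 V.

+2.239 V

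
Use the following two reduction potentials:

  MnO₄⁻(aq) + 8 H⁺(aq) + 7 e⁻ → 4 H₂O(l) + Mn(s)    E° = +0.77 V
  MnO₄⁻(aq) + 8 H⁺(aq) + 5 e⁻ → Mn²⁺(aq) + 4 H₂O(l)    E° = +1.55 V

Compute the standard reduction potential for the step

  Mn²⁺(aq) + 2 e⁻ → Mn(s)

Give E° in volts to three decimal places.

-1.180 V

Sequential free energies add, so n₃E°₃ = n₁E°₁ + n₂E°₂.
With n₃ = 7, and the known step contributing 5×(+1.55) V, the unknown satisfies 2·E° = 7×(+0.77) − 5×(+1.55) = -2.360.
E° = -2.360 / 2 = -1.180 V.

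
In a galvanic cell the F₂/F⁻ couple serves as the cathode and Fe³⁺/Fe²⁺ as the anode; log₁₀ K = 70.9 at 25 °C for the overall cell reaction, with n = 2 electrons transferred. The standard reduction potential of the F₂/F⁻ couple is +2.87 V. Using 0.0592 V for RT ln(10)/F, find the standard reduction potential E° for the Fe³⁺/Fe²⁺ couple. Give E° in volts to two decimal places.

E°cell = (0.0592/n)·log K = (0.0592/2)(70.9) = +2.099 V.
Since F₂/F⁻ is the cathode and Fe³⁺/Fe²⁺ the anode, E°cell = E°(F₂/F⁻) − E°(Fe³⁺/Fe²⁺).
So E°(Fe³⁺/Fe²⁺) = E°(F₂/F⁻) − E°cell = (+2.87) − (+2.099) = +0.77 V.

+0.77 V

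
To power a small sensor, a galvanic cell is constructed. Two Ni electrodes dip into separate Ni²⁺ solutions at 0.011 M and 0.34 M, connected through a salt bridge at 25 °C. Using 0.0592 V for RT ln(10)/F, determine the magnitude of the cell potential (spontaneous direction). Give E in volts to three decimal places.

+0.044 V

For a concentration cell E°cell = 0. The 0.34 M side is the cathode (reduction is favoured where [Ni²⁺] is higher).
With n = 2, E = −(0.0592/2) log([Ni²⁺]ₐₙ/[Ni²⁺]꜀ₐₜ) = −(0.0592/2) log(0.011/0.34) = −(0.0592/2)(-1.490) = +0.044 V.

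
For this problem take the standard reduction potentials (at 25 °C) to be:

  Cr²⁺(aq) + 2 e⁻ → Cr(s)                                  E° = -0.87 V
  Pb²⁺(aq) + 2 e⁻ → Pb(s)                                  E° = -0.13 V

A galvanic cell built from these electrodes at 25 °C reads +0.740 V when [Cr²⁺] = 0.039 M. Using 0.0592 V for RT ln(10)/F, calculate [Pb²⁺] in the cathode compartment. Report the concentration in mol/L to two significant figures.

0.039 M

Pb²⁺/Pb is the cathode, Cr²⁺/Cr the anode: E°cell = +0.74 V, n = 2.
Overall reaction: Pb²⁺(aq) + Cr(s) → Pb(s) + Cr²⁺(aq); Q = [Cr²⁺]^1/[Pb²⁺]^1.
From E = E° − (0.0592/n) log Q: log Q = (E° − E)·n/0.0592 = (+0.74 − (+0.740))·2/0.0592 = 0.0000.
So 1·log[Pb²⁺] = 1·log(0.039) − log Q = -1.4089 − (0.0000) = -1.4089; [Pb²⁺] = 10^(-1.4089) ≈ 0.039 M.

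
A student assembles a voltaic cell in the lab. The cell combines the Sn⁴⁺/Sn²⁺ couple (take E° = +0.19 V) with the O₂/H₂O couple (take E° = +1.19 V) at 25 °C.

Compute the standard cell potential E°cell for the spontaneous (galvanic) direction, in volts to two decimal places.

The O₂/H₂O couple has the higher reduction potential, so it is the cathode; Sn⁴⁺/Sn²⁺ is oxidised at the anode.
E°cell = E°(cathode) − E°(anode) = (+1.19) − (+0.19) = +1.00 V.

+1.00 V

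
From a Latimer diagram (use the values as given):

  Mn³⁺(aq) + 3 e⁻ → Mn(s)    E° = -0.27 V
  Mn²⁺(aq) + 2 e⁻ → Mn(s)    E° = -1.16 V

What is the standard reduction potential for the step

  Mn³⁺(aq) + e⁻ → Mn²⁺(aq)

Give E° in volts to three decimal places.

Sequential free energies add, so n₃E°₃ = n₁E°₁ + n₂E°₂.
With n₃ = 3, and the known step contributing 2×(-1.16) V, the unknown satisfies 1·E° = 3×(-0.27) − 2×(-1.16) = +1.510.
E° = +1.510 / 1 = +1.510 V.

+1.510 V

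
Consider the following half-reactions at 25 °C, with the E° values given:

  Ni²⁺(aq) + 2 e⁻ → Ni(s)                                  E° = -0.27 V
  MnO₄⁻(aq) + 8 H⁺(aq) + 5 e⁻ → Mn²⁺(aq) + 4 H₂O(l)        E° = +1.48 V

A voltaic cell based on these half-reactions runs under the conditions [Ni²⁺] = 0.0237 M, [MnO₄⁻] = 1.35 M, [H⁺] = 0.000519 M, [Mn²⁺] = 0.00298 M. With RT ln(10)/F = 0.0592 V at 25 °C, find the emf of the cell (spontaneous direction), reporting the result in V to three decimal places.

MnO₄⁻/Mn²⁺ is the cathode (higher E°), Ni²⁺/Ni the anode: E°cell = +1.48 − (-0.27) = +1.75 V, n = 10.
Overall: 2 MnO₄⁻(aq) + 16 H⁺(aq) + 5 Ni(s) → 2 Mn²⁺(aq) + 8 H₂O(l) + 5 Ni²⁺(aq)
Q = [Mn²⁺]^2·[Ni²⁺]^5 / ([MnO₄⁻]^2·[H⁺]^16); log Q = 39.119.
E = E° − (0.0592/n) log Q = +1.75 − (0.0592/10)(39.119) = +1.518 V.

+1.518 V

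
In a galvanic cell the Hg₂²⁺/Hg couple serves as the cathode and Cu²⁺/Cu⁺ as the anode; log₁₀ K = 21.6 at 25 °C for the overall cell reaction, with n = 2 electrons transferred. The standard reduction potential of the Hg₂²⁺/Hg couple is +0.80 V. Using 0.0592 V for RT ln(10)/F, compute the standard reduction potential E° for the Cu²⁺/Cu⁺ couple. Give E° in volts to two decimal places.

E°cell = (0.0592/n)·log K = (0.0592/2)(21.6) = +0.639 V.
Since Hg₂²⁺/Hg is the cathode and Cu²⁺/Cu⁺ the anode, E°cell = E°(Hg₂²⁺/Hg) − E°(Cu²⁺/Cu⁺).
So E°(Cu²⁺/Cu⁺) = E°(Hg₂²⁺/Hg) − E°cell = (+0.80) − (+0.639) = +0.16 V.

+0.16 V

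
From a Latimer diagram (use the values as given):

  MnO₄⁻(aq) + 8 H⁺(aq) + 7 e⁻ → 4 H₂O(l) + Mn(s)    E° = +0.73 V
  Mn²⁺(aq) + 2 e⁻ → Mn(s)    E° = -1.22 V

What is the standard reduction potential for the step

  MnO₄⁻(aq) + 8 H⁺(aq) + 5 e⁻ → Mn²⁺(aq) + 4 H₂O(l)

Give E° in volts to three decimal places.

+1.510 V

Sequential free energies add, so n₃E°₃ = n₁E°₁ + n₂E°₂.
With n₃ = 7, and the known step contributing 2×(-1.22) V, the unknown satisfies 5·E° = 7×(+0.73) − 2×(-1.22) = +7.550.
E° = +7.550 / 5 = +1.510 V.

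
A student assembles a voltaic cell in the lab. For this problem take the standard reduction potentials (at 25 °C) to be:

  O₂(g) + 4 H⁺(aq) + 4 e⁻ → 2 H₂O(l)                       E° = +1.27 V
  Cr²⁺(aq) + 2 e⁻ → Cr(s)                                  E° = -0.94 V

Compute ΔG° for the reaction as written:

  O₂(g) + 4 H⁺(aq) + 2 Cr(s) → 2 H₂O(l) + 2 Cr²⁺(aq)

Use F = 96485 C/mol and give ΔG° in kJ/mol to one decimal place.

As written, O₂/H₂O is reduced (cathode) and Cr²⁺/Cr is oxidised (anode), so E°cell = (+1.27) − (-0.94) = +2.21 V.
Balancing electrons gives n = 4.
ΔG° = −nFE° = −(4)(96485)(+2.21) = -852,927 J = -852.9 kJ/mol.

-852.9 kJ/mol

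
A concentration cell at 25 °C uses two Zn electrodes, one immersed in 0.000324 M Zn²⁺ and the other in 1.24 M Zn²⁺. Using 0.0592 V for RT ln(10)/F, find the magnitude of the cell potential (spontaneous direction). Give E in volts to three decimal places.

+0.106 V

For a concentration cell E°cell = 0. The 1.24 M side is the cathode (reduction is favoured where [Zn²⁺] is higher).
With n = 2, E = −(0.0592/2) log([Zn²⁺]ₐₙ/[Zn²⁺]꜀ₐₜ) = −(0.0592/2) log(0.000324/1.24) = −(0.0592/2)(-3.583) = +0.106 V.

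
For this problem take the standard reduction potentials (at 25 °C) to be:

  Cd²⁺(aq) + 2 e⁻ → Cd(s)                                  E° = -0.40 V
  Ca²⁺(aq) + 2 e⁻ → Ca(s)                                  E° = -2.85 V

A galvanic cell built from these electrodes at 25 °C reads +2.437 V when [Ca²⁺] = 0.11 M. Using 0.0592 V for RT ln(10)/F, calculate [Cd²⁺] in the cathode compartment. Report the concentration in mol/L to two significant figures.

Cd²⁺/Cd is the cathode, Ca²⁺/Ca the anode: E°cell = +2.45 V, n = 2.
Overall reaction: Cd²⁺(aq) + Ca(s) → Cd(s) + Ca²⁺(aq); Q = [Ca²⁺]^1/[Cd²⁺]^1.
From E = E° − (0.0592/n) log Q: log Q = (E° − E)·n/0.0592 = (+2.45 − (+2.437))·2/0.0592 = 0.4392.
So 1·log[Cd²⁺] = 1·log(0.11) − log Q = -0.9586 − (0.4392) = -1.3978; [Cd²⁺] = 10^(-1.3978) ≈ 0.040 M.

0.040 M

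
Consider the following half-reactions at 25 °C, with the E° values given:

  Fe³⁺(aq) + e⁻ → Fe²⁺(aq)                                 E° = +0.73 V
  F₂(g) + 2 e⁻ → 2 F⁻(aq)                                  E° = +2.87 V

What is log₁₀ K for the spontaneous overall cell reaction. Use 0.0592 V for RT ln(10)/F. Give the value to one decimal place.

72.3

Cathode: F₂/F⁻; anode: Fe³⁺/Fe²⁺. E°cell = +2.14 V, n = 2.
log K = nE°cell / 0.0592 = (2)(+2.14) / 0.0592 = 72.3.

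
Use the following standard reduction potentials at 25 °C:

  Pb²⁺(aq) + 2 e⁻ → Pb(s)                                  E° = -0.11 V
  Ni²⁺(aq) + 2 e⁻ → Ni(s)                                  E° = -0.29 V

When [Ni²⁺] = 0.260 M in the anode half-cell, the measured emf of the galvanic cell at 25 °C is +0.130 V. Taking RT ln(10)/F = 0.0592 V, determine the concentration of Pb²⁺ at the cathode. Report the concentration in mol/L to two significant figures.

0.0053 M

Pb²⁺/Pb is the cathode, Ni²⁺/Ni the anode: E°cell = +0.18 V, n = 2.
Overall reaction: Pb²⁺(aq) + Ni(s) → Pb(s) + Ni²⁺(aq); Q = [Ni²⁺]^1/[Pb²⁺]^1.
From E = E° − (0.0592/n) log Q: log Q = (E° − E)·n/0.0592 = (+0.18 − (+0.130))·2/0.0592 = 1.6892.
So 1·log[Pb²⁺] = 1·log(0.26) − log Q = -0.5850 − (1.6892) = -2.2742; [Pb²⁺] = 10^(-2.2742) ≈ 0.0053 M.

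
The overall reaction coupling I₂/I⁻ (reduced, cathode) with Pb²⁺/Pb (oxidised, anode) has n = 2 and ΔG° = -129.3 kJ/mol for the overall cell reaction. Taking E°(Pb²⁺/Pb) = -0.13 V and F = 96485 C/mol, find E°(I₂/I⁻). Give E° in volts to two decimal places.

+0.54 V

E°cell = −ΔG°/(nF) = −(-129.3×10³)/((2)(96485)) = +0.670 V.
Since I₂/I⁻ is the cathode and Pb²⁺/Pb the anode, E°cell = E°(I₂/I⁻) − E°(Pb²⁺/Pb).
So E°(I₂/I⁻) = E°cell + E°(Pb²⁺/Pb) = +0.670 + (-0.13) = +0.54 V.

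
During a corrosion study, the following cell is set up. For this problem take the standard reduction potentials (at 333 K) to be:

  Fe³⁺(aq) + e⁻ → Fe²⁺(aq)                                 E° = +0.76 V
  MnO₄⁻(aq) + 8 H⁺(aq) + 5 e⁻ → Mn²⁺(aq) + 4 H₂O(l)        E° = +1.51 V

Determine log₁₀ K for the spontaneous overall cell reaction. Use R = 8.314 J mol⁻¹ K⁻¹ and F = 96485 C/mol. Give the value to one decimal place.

56.8

Cathode: MnO₄⁻/Mn²⁺; anode: Fe³⁺/Fe²⁺. E°cell = (+1.51) − (+0.76) = +0.75 V, with n = 5.
ΔG° = −nFE° = −RT ln K, so ln K = nFE°/(RT) = (5)(96485)(+0.75) / ((8.314)(333)) = 130.688.
log₁₀ K = 130.688 / ln 10 = 56.8.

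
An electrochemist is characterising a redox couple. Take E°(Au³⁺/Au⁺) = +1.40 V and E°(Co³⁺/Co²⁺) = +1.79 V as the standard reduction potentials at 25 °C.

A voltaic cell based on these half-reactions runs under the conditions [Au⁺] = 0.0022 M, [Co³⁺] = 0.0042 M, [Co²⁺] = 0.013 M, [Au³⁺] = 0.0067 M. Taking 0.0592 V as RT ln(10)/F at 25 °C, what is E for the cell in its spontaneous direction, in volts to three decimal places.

+0.347 V

Co³⁺/Co²⁺ is the cathode (higher E°), Au³⁺/Au⁺ the anode: E°cell = +1.79 − (+1.40) = +0.39 V, n = 2.
Overall: 2 Co³⁺(aq) + Au⁺(aq) → 2 Co²⁺(aq) + Au³⁺(aq)
Q = [Co²⁺]^2·[Au³⁺] / ([Co³⁺]^2·[Au⁺]); log Q = 1.465.
E = E° − (0.0592/n) log Q = +0.39 − (0.0592/2)(1.465) = +0.347 V.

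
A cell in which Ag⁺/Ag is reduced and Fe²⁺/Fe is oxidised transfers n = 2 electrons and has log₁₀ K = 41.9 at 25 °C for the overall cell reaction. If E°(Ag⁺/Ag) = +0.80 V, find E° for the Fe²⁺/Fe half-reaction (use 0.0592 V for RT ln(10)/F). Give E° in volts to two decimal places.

E°cell = (0.0592/n)·log K = (0.0592/2)(41.9) = +1.240 V.
Since Ag⁺/Ag is the cathode and Fe²⁺/Fe the anode, E°cell = E°(Ag⁺/Ag) − E°(Fe²⁺/Fe).
So E°(Fe²⁺/Fe) = E°(Ag⁺/Ag) − E°cell = (+0.80) − (+1.240) = -0.44 V.

-0.44 V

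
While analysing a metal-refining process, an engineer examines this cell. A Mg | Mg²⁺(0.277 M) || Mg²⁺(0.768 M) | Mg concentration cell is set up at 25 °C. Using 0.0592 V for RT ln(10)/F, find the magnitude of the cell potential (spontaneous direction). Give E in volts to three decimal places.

For a concentration cell E°cell = 0. The 0.768 M side is the cathode (reduction is favoured where [Mg²⁺] is higher).
With n = 2, E = −(0.0592/2) log([Mg²⁺]ₐₙ/[Mg²⁺]꜀ₐₜ) = −(0.0592/2) log(0.277/0.768) = −(0.0592/2)(-0.443) = +0.013 V.

+0.013 V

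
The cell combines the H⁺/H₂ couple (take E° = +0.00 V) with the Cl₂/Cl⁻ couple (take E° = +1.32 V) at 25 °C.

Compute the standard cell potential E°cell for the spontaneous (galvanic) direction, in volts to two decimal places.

The Cl₂/Cl⁻ couple has the higher reduction potential, so it is the cathode; H⁺/H₂ is oxidised at the anode.
E°cell = E°(cathode) − E°(anode) = (+1.32) − (+0.00) = +1.32 V.
Since E°cell > 0, the reaction is spontaneous under standard conditions.

+1.32 V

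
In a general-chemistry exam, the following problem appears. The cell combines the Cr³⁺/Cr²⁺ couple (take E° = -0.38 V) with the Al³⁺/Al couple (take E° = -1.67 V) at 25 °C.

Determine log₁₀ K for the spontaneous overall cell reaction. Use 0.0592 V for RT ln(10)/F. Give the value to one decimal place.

65.4

Cathode: Cr³⁺/Cr²⁺; anode: Al³⁺/Al. E°cell = +1.29 V, n = 3.
log K = nE°cell / 0.0592 = (3)(+1.29) / 0.0592 = 65.4.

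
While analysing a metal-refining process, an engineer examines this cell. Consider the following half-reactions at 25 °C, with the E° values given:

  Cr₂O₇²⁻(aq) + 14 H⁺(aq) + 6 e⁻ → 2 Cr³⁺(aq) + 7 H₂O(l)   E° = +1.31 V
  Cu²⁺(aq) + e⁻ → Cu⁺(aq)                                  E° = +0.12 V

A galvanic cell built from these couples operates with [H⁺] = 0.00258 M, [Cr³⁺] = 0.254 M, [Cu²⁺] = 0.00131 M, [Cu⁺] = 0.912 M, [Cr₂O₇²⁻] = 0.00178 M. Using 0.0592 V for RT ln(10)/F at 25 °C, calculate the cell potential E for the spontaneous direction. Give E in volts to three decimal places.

Cr₂O₇²⁻/Cr³⁺ is the cathode (higher E°), Cu²⁺/Cu⁺ the anode: E°cell = +1.31 − (+0.12) = +1.19 V, n = 6.
Overall: Cr₂O₇²⁻(aq) + 14 H⁺(aq) + 6 Cu⁺(aq) → 2 Cr³⁺(aq) + 7 H₂O(l) + 6 Cu²⁺(aq)
Q = [Cr³⁺]^2·[Cu²⁺]^6 / ([Cr₂O₇²⁻]·[H⁺]^14·[Cu⁺]^6); log Q = 20.740.
E = E° − (0.0592/n) log Q = +1.19 − (0.0592/6)(20.740) = +0.985 V.

+0.985 V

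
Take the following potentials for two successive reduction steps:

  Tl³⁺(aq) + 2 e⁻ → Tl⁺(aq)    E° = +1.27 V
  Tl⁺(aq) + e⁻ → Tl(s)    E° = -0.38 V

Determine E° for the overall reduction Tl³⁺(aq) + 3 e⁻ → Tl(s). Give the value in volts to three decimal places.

Standard free energies of sequential steps add: ΔG°₃ = ΔG°₁ + ΔG°₂, so n₃E°₃ = n₁E°₁ + n₂E°₂.
E°₃ = (2×+1.27 + 1×-0.38) / 3 = (+2.160) / 3 = +0.720 V.
Simply averaging or adding the two E° values would be wrong; the electron-weighted sum is required.

+0.720 V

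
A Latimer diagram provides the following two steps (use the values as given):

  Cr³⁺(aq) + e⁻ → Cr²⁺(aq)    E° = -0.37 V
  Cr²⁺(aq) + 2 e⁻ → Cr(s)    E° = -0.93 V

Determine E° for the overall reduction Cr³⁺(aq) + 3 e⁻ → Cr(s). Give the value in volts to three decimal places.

Standard free energies of sequential steps add: ΔG°₃ = ΔG°₁ + ΔG°₂, so n₃E°₃ = n₁E°₁ + n₂E°₂.
E°₃ = (1×-0.37 + 2×-0.93) / 3 = (-2.230) / 3 = -0.743 V.

-0.743 V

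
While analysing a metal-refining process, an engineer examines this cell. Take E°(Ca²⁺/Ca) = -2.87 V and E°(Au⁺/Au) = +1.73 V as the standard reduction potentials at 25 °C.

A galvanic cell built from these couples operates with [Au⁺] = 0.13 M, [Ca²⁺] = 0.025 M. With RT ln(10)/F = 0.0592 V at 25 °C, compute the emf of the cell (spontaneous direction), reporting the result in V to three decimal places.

+4.595 V

Au⁺/Au is the cathode (higher E°), Ca²⁺/Ca the anode: E°cell = +1.73 − (-2.87) = +4.60 V, n = 2.
Overall: 2 Au⁺(aq) + Ca(s) → 2 Au(s) + Ca²⁺(aq)
Q = [Ca²⁺] / ([Au⁺]^2); log Q = 0.170.
E = E° − (0.0592/n) log Q = +4.60 − (0.0592/2)(0.170) = +4.595 V.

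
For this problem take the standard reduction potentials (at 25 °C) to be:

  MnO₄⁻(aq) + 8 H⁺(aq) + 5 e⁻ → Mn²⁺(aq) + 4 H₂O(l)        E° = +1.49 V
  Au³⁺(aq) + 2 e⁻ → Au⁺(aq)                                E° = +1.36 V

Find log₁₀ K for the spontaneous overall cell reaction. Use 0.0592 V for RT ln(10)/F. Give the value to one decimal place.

22.0

Cathode: MnO₄⁻/Mn²⁺; anode: Au³⁺/Au⁺. E°cell = +0.13 V, n = 10.
log K = nE°cell / 0.0592 = (10)(+0.13) / 0.0592 = 22.0.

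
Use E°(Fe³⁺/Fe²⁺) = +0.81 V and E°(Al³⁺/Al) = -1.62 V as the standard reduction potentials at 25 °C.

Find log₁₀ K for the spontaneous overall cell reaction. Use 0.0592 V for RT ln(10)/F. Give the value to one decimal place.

Cathode: Fe³⁺/Fe²⁺; anode: Al³⁺/Al. E°cell = +2.43 V, n = 3.
log K = nE°cell / 0.0592 = (3)(+2.43) / 0.0592 = 123.1.

123.1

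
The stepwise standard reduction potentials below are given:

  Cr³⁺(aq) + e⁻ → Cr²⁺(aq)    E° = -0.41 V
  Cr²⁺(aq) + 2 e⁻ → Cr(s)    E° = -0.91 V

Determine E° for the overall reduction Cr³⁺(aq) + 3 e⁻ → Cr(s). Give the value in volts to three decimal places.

-0.743 V

Standard free energies of sequential steps add: ΔG°₃ = ΔG°₁ + ΔG°₂, so n₃E°₃ = n₁E°₁ + n₂E°₂.
E°₃ = (1×-0.41 + 2×-0.91) / 3 = (-2.230) / 3 = -0.743 V.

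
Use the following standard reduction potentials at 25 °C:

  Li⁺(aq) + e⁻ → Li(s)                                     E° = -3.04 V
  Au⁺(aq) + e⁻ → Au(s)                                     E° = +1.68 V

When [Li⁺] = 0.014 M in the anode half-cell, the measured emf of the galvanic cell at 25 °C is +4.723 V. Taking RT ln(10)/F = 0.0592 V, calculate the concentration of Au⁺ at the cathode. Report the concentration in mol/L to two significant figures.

Au⁺/Au is the cathode, Li⁺/Li the anode: E°cell = +4.72 V, n = 1.
Overall reaction: Au⁺(aq) + Li(s) → Au(s) + Li⁺(aq); Q = [Li⁺]^1/[Au⁺]^1.
From E = E° − (0.0592/n) log Q: log Q = (E° − E)·n/0.0592 = (+4.72 − (+4.723))·1/0.0592 = -0.0507.
So 1·log[Au⁺] = 1·log(0.014) − log Q = -1.8539 − (-0.0507) = -1.8032; [Au⁺] = 10^(-1.8032) ≈ 0.016 M.

0.016 M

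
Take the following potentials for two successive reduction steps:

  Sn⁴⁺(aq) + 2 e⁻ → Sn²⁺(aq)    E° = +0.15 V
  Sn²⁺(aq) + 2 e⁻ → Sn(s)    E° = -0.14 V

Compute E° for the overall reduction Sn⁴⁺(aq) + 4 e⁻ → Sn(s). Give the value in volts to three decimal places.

+0.005 V

Since ΔG° = −nFE° is additive over sequential reductions, n₃E°₃ = n₁E°₁ + n₂E°₂.
E°₃ = (2×+0.15 + 2×-0.14) / 4 = (+0.020) / 4 = +0.005 V.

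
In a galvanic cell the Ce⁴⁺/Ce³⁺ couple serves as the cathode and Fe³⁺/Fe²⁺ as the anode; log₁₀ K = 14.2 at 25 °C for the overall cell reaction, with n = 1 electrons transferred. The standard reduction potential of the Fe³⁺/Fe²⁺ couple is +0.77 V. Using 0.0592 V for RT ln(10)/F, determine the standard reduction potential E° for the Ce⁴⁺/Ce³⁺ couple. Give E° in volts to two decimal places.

+1.61 V

E°cell = (0.0592/n)·log K = (0.0592/1)(14.2) = +0.841 V.
Since Ce⁴⁺/Ce³⁺ is the cathode and Fe³⁺/Fe²⁺ the anode, E°cell = E°(Ce⁴⁺/Ce³⁺) − E°(Fe³⁺/Fe²⁺).
So E°(Ce⁴⁺/Ce³⁺) = E°cell + E°(Fe³⁺/Fe²⁺) = +0.841 + (+0.77) = +1.61 V.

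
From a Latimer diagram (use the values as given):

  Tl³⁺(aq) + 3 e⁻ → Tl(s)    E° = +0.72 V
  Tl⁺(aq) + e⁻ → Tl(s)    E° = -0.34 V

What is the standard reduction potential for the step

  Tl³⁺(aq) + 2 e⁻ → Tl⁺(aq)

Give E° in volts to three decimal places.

Sequential free energies add, so n₃E°₃ = n₁E°₁ + n₂E°₂.
With n₃ = 3, and the known step contributing 1×(-0.34) V, the unknown satisfies 2·E° = 3×(+0.72) − 1×(-0.34) = +2.500.
E° = +2.500 / 2 = +1.250 V.

+1.250 V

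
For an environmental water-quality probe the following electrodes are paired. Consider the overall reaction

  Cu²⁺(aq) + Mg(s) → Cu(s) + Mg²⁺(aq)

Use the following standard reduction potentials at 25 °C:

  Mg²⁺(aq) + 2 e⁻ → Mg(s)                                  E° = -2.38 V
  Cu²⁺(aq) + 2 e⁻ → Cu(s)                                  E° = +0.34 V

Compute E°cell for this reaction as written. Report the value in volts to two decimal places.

+2.72 V

The Cu²⁺/Cu couple has the higher reduction potential, so it is the cathode; Mg²⁺/Mg is oxidised at the anode.
E°cell = E°(cathode) − E°(anode) = (+0.34) − (-2.38) = +2.72 V.
Since E°cell > 0, the reaction is spontaneous under standard conditions.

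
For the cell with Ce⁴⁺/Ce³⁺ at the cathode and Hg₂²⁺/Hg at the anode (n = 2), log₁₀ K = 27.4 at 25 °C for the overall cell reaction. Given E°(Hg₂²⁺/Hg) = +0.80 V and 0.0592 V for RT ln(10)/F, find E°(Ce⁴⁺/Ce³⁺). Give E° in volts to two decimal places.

+1.61 V

E°cell = (0.0592/n)·log K = (0.0592/2)(27.4) = +0.811 V.
Since Ce⁴⁺/Ce³⁺ is the cathode and Hg₂²⁺/Hg the anode, E°cell = E°(Ce⁴⁺/Ce³⁺) − E°(Hg₂²⁺/Hg).
So E°(Ce⁴⁺/Ce³⁺) = E°cell + E°(Hg₂²⁺/Hg) = +0.811 + (+0.80) = +1.61 V.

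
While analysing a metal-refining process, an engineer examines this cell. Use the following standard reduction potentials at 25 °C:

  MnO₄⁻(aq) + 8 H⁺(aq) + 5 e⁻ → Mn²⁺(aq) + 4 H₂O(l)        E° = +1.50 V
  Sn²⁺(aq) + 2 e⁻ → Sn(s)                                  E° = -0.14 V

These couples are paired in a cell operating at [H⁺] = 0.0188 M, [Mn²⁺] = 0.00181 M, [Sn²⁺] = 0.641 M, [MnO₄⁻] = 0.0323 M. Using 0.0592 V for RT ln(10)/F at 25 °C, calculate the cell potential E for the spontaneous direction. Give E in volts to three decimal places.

+1.497 V

MnO₄⁻/Mn²⁺ is the cathode (higher E°), Sn²⁺/Sn the anode: E°cell = +1.50 − (-0.14) = +1.64 V, n = 10.
Overall: 2 MnO₄⁻(aq) + 16 H⁺(aq) + 5 Sn(s) → 2 Mn²⁺(aq) + 8 H₂O(l) + 5 Sn²⁺(aq)
Q = [Mn²⁺]^2·[Sn²⁺]^5 / ([MnO₄⁻]^2·[H⁺]^16); log Q = 24.145.
E = E° − (0.0592/n) log Q = +1.64 − (0.0592/10)(24.145) = +1.497 V.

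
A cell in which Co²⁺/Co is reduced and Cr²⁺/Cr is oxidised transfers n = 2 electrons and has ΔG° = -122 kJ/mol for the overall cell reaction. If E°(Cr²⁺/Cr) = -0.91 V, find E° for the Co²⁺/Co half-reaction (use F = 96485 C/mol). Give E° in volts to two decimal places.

-0.28 V

E°cell = −ΔG°/(nF) = −(-122×10³)/((2)(96485)) = +0.632 V.
Since Co²⁺/Co is the cathode and Cr²⁺/Cr the anode, E°cell = E°(Co²⁺/Co) − E°(Cr²⁺/Cr).
So E°(Co²⁺/Co) = E°cell + E°(Cr²⁺/Cr) = +0.632 + (-0.91) = -0.28 V.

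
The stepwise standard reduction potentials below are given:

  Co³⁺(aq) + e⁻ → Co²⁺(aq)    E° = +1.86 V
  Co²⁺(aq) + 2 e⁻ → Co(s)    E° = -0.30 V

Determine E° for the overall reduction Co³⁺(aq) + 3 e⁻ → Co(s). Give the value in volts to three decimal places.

+0.420 V

Adding the free-energy changes (−nFE°) of the two steps gives −n₃FE°₃ = −n₁FE°₁ − n₂FE°₂.
E°₃ = (1×+1.86 + 2×-0.30) / 3 = (+1.260) / 3 = +0.420 V.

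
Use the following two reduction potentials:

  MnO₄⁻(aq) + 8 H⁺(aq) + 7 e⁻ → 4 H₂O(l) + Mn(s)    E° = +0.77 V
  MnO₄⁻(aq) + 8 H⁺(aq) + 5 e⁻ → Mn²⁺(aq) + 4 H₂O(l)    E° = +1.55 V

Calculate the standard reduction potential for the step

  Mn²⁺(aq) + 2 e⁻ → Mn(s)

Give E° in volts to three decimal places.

Sequential free energies add, so n₃E°₃ = n₁E°₁ + n₂E°₂.
With n₃ = 7, and the known step contributing 5×(+1.55) V, the unknown satisfies 2·E° = 7×(+0.77) − 5×(+1.55) = -2.360.
E° = -2.360 / 2 = -1.180 V.

-1.180 V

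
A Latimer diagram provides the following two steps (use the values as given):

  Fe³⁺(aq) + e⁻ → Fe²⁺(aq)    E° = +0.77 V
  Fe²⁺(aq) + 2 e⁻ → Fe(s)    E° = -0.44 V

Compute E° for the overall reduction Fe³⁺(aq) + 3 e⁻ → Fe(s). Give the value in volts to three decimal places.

Standard free energies of sequential steps add: ΔG°₃ = ΔG°₁ + ΔG°₂, so n₃E°₃ = n₁E°₁ + n₂E°₂.
E°₃ = (1×+0.77 + 2×-0.44) / 3 = (-0.110) / 3 = -0.037 V.
E° values themselves are not directly additive — weighting by electron count is essential.

-0.037 V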